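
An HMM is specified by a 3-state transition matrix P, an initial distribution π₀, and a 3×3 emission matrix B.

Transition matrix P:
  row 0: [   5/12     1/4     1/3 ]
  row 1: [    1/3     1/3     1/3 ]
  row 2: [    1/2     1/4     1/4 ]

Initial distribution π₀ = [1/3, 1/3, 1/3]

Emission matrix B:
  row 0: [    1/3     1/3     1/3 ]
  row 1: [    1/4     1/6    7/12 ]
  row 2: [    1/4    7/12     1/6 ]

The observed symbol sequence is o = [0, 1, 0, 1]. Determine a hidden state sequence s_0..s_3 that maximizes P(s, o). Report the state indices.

path = [0, 2, 0, 2]

t=0: δ = [1.111e-01, 8.333e-02, 8.333e-02]  (obs o_0=0)
t=1: δ = [1.543e-02, 4.630e-03, 2.160e-02]  ψ = [0, 0, 0]  (obs o_1=1)
t=2: δ = [3.601e-03, 1.350e-03, 1.350e-03]  ψ = [2, 2, 2]  (obs o_2=0)
t=3: δ = [5.001e-04, 1.500e-04, 7.002e-04]  ψ = [0, 0, 0]  (obs o_3=1)
backtrack: best end state = 2; path = [0, 2, 0, 2]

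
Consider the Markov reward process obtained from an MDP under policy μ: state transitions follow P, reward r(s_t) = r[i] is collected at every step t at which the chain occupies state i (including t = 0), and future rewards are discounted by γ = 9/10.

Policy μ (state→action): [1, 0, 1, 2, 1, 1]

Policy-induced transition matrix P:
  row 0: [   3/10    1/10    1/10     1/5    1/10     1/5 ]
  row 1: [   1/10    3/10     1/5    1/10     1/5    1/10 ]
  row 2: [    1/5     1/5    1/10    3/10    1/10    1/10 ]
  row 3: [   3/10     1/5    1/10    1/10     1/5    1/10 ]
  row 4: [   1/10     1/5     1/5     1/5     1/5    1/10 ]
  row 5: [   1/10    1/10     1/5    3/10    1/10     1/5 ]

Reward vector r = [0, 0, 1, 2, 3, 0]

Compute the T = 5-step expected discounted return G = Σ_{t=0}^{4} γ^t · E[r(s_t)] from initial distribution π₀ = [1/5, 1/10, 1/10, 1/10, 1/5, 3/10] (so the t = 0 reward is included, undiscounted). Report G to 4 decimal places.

G = 3.9831

t=0: π = [0.2000, 0.1000, 0.1000, 0.1000, 0.2000, 0.3000], E[r] = 0.9000, γ^t·E[r] = 0.900000, running G = 0.900000
t=1: π = [0.1700, 0.1600, 0.1600, 0.2200, 0.1400, 0.1500], E[r] = 1.0200, γ^t·E[r] = 0.918000, running G = 1.818000
t=2: π = [0.1940, 0.1840, 0.1450, 0.1930, 0.1520, 0.1320], E[r] = 0.9870, γ^t·E[r] = 0.799470, running G = 2.617470
t=3: π = [0.1919, 0.1858, 0.1468, 0.1900, 0.1529, 0.1326], E[r] = 0.9855, γ^t·E[r] = 0.718430, running G = 3.335900
t=4: π = [0.1911, 0.1861, 0.1471, 0.1904, 0.1529, 0.1325], E[r] = 0.9865, γ^t·E[r] = 0.647216, running G = 3.983116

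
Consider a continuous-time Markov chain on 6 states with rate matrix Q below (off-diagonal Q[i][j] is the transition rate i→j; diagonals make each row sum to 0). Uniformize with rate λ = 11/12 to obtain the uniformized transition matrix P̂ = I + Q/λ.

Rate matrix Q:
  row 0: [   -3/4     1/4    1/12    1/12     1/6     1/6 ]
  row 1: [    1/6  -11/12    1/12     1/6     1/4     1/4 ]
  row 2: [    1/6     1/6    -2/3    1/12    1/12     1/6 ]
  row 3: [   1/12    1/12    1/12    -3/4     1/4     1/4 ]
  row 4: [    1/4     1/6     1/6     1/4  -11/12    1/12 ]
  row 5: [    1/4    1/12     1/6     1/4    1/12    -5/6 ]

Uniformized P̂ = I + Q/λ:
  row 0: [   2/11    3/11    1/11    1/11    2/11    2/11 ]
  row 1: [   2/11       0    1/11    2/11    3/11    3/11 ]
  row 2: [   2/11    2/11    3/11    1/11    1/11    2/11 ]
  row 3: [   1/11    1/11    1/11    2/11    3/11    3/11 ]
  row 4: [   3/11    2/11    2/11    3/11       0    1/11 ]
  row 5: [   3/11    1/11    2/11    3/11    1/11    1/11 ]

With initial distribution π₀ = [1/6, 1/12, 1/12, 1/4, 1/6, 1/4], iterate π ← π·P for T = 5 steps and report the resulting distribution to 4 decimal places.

t=0: π = [0.1667, 0.0833, 0.0833, 0.2500, 0.1667, 0.2500]
t=1: π = [0.1970, 0.1364, 0.1439, 0.1970, 0.1515, 0.1742]
t=2: π = [0.1935, 0.1412, 0.1467, 0.1804, 0.1556, 0.1825]
t=3: π = [0.1962, 0.1407, 0.1483, 0.1816, 0.1528, 0.1803]
t=4: π = [0.1956, 0.1412, 0.1482, 0.1808, 0.1535, 0.1808]
t=5: π = [0.1958, 0.1411, 0.1482, 0.1810, 0.1533, 0.1807]

π = [0.1958, 0.1411, 0.1482, 0.1810, 0.1533, 0.1807]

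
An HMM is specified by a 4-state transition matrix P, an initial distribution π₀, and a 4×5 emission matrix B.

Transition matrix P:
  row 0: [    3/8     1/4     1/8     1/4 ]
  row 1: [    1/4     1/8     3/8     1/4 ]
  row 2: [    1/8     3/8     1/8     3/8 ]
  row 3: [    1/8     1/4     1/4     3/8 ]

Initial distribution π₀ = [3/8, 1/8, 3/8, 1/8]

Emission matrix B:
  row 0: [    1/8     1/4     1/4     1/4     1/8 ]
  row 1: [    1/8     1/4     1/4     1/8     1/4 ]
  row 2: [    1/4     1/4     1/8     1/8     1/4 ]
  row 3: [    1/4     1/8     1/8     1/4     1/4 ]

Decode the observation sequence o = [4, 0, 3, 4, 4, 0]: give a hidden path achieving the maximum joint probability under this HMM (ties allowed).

path = [2, 3, 3, 3, 3, 3]

t=0: δ = [4.688e-02, 3.125e-02, 9.375e-02, 3.125e-02]  (obs o_0=4)
t=1: δ = [2.197e-03, 4.395e-03, 2.930e-03, 8.789e-03]  ψ = [0, 2, 1, 2]  (obs o_1=0)
t=2: δ = [2.747e-04, 2.747e-04, 2.747e-04, 8.240e-04]  ψ = [1, 3, 3, 3]  (obs o_2=3)
t=3: δ = [1.287e-05, 5.150e-05, 5.150e-05, 7.725e-05]  ψ = [0, 3, 3, 3]  (obs o_3=4)
t=4: δ = [1.609e-06, 4.828e-06, 4.828e-06, 7.242e-06]  ψ = [1, 2, 1, 3]  (obs o_4=4)
t=5: δ = [1.509e-07, 2.263e-07, 4.526e-07, 6.789e-07]  ψ = [1, 2, 1, 3]  (obs o_5=0)
backtrack: best end state = 3; path = [2, 3, 3, 3, 3, 3]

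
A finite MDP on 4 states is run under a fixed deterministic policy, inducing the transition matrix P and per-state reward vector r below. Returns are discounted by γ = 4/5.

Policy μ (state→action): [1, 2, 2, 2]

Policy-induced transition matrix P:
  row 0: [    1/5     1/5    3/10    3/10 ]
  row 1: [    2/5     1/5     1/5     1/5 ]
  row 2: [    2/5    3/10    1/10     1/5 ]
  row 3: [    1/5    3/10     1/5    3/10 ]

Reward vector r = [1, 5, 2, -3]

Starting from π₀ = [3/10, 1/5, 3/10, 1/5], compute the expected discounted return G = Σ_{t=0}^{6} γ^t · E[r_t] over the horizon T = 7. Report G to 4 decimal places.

t=0: π = [0.3000, 0.2000, 0.3000, 0.2000], E[r] = 1.3000, γ^t·E[r] = 1.300000, running G = 1.300000
t=1: π = [0.3000, 0.2500, 0.2000, 0.2500], E[r] = 1.2000, γ^t·E[r] = 0.960000, running G = 2.260000
t=2: π = [0.2900, 0.2450, 0.2100, 0.2550], E[r] = 1.1700, γ^t·E[r] = 0.748800, running G = 3.008800
t=3: π = [0.2910, 0.2465, 0.2080, 0.2545], E[r] = 1.1760, γ^t·E[r] = 0.602112, running G = 3.610912
t=4: π = [0.2909, 0.2463, 0.2083, 0.2546], E[r] = 1.1751, γ^t·E[r] = 0.481321, running G = 4.092233
t=5: π = [0.2909, 0.2463, 0.2083, 0.2545], E[r] = 1.1752, γ^t·E[r] = 0.385096, running G = 4.477329
t=6: π = [0.2909, 0.2463, 0.2083, 0.2545], E[r] = 1.1752, γ^t·E[r] = 0.308073, running G = 4.785402

G = 4.7854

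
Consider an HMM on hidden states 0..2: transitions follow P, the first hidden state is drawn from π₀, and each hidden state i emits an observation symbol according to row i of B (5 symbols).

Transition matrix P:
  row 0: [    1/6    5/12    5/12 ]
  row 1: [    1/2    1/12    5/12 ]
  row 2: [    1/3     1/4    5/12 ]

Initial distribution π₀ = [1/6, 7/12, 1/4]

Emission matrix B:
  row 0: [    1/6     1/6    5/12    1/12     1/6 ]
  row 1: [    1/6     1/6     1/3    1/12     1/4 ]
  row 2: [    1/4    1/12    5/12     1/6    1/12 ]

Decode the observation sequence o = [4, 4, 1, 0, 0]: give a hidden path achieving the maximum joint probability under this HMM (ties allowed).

path = [1, 0, 1, 2, 2]

t=0: δ = [2.778e-02, 1.458e-01, 2.083e-02]  (obs o_0=4)
t=1: δ = [1.215e-02, 3.038e-03, 5.064e-03]  ψ = [1, 1, 1]  (obs o_1=4)
t=2: δ = [3.376e-04, 8.439e-04, 4.220e-04]  ψ = [0, 0, 0]  (obs o_2=1)
t=3: δ = [7.033e-05, 2.344e-05, 8.791e-05]  ψ = [1, 0, 1]  (obs o_3=0)
t=4: δ = [4.884e-06, 4.884e-06, 9.157e-06]  ψ = [2, 0, 2]  (obs o_4=0)
backtrack: best end state = 2; path = [1, 0, 1, 2, 2]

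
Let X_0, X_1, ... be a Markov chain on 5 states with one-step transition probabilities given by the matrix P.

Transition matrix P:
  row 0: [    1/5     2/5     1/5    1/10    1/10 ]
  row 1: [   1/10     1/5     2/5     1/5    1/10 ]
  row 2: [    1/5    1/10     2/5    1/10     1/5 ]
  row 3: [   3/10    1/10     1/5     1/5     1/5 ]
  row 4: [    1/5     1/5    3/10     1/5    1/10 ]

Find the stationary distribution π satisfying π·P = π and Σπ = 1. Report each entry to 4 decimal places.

Balance equations π_j = Σ_i π_i·P[i][j]:
  π_0 = 1/5·π_0 + 1/10·π_1 + 1/5·π_2 + 3/10·π_3 + 1/5·π_4
  π_1 = 2/5·π_0 + 1/5·π_1 + 1/10·π_2 + 1/10·π_3 + 1/5·π_4
  π_2 = 1/5·π_0 + 2/5·π_1 + 2/5·π_2 + 1/5·π_3 + 3/10·π_4
  π_3 = 1/10·π_0 + 1/5·π_1 + 1/10·π_2 + 1/5·π_3 + 1/5·π_4
  normalize: π_0 + π_1 + π_2 + π_3 + π_4 = 1
Solving the linear system gives exactly π = [259/1324, 255/1324, 419/1324, 197/1324, 97/662].

π = [0.1956, 0.1926, 0.3165, 0.1488, 0.1465]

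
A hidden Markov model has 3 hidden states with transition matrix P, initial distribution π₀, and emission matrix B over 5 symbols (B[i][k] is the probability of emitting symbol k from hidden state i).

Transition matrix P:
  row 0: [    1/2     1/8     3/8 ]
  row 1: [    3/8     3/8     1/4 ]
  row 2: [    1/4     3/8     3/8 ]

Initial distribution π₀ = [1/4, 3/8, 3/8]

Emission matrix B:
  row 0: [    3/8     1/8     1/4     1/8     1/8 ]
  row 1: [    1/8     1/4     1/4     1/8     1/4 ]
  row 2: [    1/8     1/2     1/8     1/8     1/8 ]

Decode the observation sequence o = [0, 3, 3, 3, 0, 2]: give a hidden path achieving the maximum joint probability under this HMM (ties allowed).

path = [0, 0, 0, 0, 0, 0]

t=0: δ = [9.375e-02, 4.688e-02, 4.688e-02]  (obs o_0=0)
t=1: δ = [5.859e-03, 2.197e-03, 4.395e-03]  ψ = [0, 1, 0]  (obs o_1=3)
t=2: δ = [3.662e-04, 2.060e-04, 2.747e-04]  ψ = [0, 2, 0]  (obs o_2=3)
t=3: δ = [2.289e-05, 1.287e-05, 1.717e-05]  ψ = [0, 2, 0]  (obs o_3=3)
t=4: δ = [4.292e-06, 8.047e-07, 1.073e-06]  ψ = [0, 2, 0]  (obs o_4=0)
t=5: δ = [5.364e-07, 1.341e-07, 2.012e-07]  ψ = [0, 0, 0]  (obs o_5=2)
backtrack: best end state = 0; path = [0, 0, 0, 0, 0, 0]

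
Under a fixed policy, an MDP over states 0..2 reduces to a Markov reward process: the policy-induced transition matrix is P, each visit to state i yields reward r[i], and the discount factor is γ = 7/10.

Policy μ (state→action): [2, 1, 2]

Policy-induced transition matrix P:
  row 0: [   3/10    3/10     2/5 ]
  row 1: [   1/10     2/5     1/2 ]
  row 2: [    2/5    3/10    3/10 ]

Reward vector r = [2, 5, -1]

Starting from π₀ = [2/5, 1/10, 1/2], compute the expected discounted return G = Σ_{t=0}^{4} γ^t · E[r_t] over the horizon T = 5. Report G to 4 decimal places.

G = 4.0412

t=0: π = [0.4000, 0.1000, 0.5000], E[r] = 0.8000, γ^t·E[r] = 0.800000, running G = 0.800000
t=1: π = [0.3300, 0.3100, 0.3600], E[r] = 1.8500, γ^t·E[r] = 1.295000, running G = 2.095000
t=2: π = [0.2740, 0.3310, 0.3950], E[r] = 1.8080, γ^t·E[r] = 0.885920, running G = 2.980920
t=3: π = [0.2733, 0.3331, 0.3936], E[r] = 1.8185, γ^t·E[r] = 0.623746, running G = 3.604666
t=4: π = [0.2727, 0.3333, 0.3940], E[r] = 1.8181, γ^t·E[r] = 0.436521, running G = 4.041187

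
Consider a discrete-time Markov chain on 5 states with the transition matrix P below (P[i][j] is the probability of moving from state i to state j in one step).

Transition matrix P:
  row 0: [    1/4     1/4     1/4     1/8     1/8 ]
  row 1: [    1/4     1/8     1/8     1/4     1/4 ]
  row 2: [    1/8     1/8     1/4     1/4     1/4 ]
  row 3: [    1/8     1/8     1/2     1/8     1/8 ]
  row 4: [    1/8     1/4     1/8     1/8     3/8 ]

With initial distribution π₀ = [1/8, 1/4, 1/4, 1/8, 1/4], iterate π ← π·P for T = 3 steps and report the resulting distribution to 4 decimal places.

t=0: π = [0.1250, 0.2500, 0.2500, 0.1250, 0.2500]
t=1: π = [0.1719, 0.1719, 0.2188, 0.1875, 0.2500]
t=2: π = [0.1680, 0.1777, 0.2441, 0.1738, 0.2363]
t=3: π = [0.1682, 0.1755, 0.2417, 0.1777, 0.2368]

π = [0.1682, 0.1755, 0.2417, 0.1777, 0.2368]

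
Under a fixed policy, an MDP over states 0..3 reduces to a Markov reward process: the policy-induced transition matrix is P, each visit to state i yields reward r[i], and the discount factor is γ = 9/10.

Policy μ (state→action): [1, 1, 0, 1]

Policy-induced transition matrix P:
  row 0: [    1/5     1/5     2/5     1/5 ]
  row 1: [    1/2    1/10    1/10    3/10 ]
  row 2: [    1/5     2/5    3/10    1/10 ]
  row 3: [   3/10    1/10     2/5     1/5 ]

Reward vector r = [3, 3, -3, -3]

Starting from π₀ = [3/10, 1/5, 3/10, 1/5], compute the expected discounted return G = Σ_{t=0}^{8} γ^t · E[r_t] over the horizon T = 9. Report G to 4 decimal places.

t=0: π = [0.3000, 0.2000, 0.3000, 0.2000], E[r] = 0.0000, γ^t·E[r] = 0.000000, running G = 0.000000
t=1: π = [0.2800, 0.2200, 0.3100, 0.1900], E[r] = 0.0000, γ^t·E[r] = 0.000000, running G = 0.000000
t=2: π = [0.2850, 0.2210, 0.3030, 0.1910], E[r] = 0.0360, γ^t·E[r] = 0.029160, running G = 0.029160
t=3: π = [0.2854, 0.2194, 0.3034, 0.1918], E[r] = 0.0288, γ^t·E[r] = 0.020995, running G = 0.050155
t=4: π = [0.2850, 0.2196, 0.3038, 0.1916], E[r] = 0.0274, γ^t·E[r] = 0.017951, running G = 0.068106
t=5: π = [0.2850, 0.2197, 0.3037, 0.1916], E[r] = 0.0281, γ^t·E[r] = 0.016581, running G = 0.084687
t=6: π = [0.2851, 0.2196, 0.3037, 0.1916], E[r] = 0.0281, γ^t·E[r] = 0.014923, running G = 0.099610
t=7: π = [0.2850, 0.2196, 0.3037, 0.1916], E[r] = 0.0280, γ^t·E[r] = 0.013406, running G = 0.113016
t=8: π = [0.2850, 0.2196, 0.3037, 0.1916], E[r] = 0.0280, γ^t·E[r] = 0.012068, running G = 0.125084

G = 0.1251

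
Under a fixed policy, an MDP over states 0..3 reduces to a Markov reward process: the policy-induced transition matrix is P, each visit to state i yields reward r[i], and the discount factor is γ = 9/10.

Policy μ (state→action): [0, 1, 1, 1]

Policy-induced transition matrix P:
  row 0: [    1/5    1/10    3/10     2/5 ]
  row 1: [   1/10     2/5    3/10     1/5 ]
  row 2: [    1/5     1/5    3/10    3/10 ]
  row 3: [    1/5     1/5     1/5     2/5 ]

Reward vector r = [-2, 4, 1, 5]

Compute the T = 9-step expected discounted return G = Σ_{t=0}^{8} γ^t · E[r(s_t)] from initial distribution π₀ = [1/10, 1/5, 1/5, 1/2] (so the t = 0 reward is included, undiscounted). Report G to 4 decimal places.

G = 15.9715

t=0: π = [0.1000, 0.2000, 0.2000, 0.5000], E[r] = 3.3000, γ^t·E[r] = 3.300000, running G = 3.300000
t=1: π = [0.1800, 0.2300, 0.2500, 0.3400], E[r] = 2.5100, γ^t·E[r] = 2.259000, running G = 5.559000
t=2: π = [0.1770, 0.2280, 0.2660, 0.3290], E[r] = 2.4690, γ^t·E[r] = 1.999890, running G = 7.558890
t=3: π = [0.1772, 0.2279, 0.2671, 0.3278], E[r] = 2.4633, γ^t·E[r] = 1.795746, running G = 9.354636
t=4: π = [0.1772, 0.2279, 0.2672, 0.3277], E[r] = 2.4628, γ^t·E[r] = 1.615837, running G = 10.970472
t=5: π = [0.1772, 0.2279, 0.2672, 0.3277], E[r] = 2.4627, γ^t·E[r] = 1.454220, running G = 12.424693
t=6: π = [0.1772, 0.2278, 0.2672, 0.3277], E[r] = 2.4627, γ^t·E[r] = 1.308795, running G = 13.733488
t=7: π = [0.1772, 0.2278, 0.2672, 0.3277], E[r] = 2.4627, γ^t·E[r] = 1.177915, running G = 14.911403
t=8: π = [0.1772, 0.2278, 0.2672, 0.3277], E[r] = 2.4627, γ^t·E[r] = 1.060124, running G = 15.971527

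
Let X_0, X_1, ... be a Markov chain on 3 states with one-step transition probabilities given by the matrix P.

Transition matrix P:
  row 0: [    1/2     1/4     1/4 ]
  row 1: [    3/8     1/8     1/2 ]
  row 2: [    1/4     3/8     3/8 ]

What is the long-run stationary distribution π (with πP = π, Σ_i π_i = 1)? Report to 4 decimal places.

π = [0.3770, 0.2623, 0.3607]

Balance equations π_j = Σ_i π_i·P[i][j]:
  π_0 = 1/2·π_0 + 3/8·π_1 + 1/4·π_2
  π_1 = 1/4·π_0 + 1/8·π_1 + 3/8·π_2
  normalize: π_0 + π_1 + π_2 = 1
Solving the linear system gives exactly π = [23/61, 16/61, 22/61].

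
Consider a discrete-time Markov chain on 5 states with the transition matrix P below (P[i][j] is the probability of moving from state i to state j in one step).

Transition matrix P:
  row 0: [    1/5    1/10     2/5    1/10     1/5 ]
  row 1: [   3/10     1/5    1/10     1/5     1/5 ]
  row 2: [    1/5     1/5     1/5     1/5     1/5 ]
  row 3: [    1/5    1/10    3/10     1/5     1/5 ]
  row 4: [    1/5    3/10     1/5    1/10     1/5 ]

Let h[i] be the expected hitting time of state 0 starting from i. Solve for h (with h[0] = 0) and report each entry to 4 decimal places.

First-step conditioning: h[0] = 0; for i ≠ 0, h[i] = 1 + Σ_k P[i][k]·h[k].
  h[1] = 1 + 1/5·h[1] + 1/10·h[2] + 1/5·h[3] + 1/5·h[4]
  h[2] = 1 + 1/5·h[1] + 1/5·h[2] + 1/5·h[3] + 1/5·h[4]
  h[3] = 1 + 1/10·h[1] + 3/10·h[2] + 1/5·h[3] + 1/5·h[4]
  h[4] = 1 + 3/10·h[1] + 1/5·h[2] + 1/10·h[3] + 1/5·h[4]
Solving the 4×4 linear system over states ≠ 0 gives exactly h = [0, 1500/367, 5000/1101, 5050/1101, 4945/1101] (h[0] = 0 is the target).

h = [0.0000, 4.0872, 4.5413, 4.5867, 4.4914]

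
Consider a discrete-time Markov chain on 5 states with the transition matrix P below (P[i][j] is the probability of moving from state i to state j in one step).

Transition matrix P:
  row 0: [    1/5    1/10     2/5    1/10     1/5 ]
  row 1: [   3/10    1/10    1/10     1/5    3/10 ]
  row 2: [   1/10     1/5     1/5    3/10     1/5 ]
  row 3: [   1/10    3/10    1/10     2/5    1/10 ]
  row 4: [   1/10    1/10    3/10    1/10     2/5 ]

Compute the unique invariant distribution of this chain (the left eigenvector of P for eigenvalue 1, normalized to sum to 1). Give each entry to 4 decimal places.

π = [0.1482, 0.1670, 0.2144, 0.2280, 0.2424]

Balance equations π_j = Σ_i π_i·P[i][j]:
  π_0 = 1/5·π_0 + 3/10·π_1 + 1/10·π_2 + 1/10·π_3 + 1/10·π_4
  π_1 = 1/10·π_0 + 1/10·π_1 + 1/5·π_2 + 3/10·π_3 + 1/10·π_4
  π_2 = 2/5·π_0 + 1/10·π_1 + 1/5·π_2 + 1/10·π_3 + 3/10·π_4
  π_3 = 1/10·π_0 + 1/5·π_1 + 3/10·π_2 + 2/5·π_3 + 1/10·π_4
  normalize: π_0 + π_1 + π_2 + π_3 + π_4 = 1
Solving the linear system gives exactly π = [540/3643, 1217/7286, 781/3643, 1661/7286, 883/3643].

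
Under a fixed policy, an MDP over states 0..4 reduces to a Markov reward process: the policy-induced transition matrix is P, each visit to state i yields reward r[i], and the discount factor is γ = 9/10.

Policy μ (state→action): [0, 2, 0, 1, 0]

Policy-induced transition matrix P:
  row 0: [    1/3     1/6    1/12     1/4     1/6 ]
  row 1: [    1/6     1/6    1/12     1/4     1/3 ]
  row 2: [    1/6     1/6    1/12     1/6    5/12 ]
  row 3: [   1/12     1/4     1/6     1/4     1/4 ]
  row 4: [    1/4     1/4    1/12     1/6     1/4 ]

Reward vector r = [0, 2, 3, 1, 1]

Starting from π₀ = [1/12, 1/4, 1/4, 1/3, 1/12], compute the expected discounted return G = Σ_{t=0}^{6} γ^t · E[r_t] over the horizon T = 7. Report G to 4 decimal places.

t=0: π = [0.0833, 0.2500, 0.2500, 0.3333, 0.0833], E[r] = 1.6667, γ^t·E[r] = 1.666667, running G = 1.666667
t=1: π = [0.1597, 0.2014, 0.1111, 0.2222, 0.3056], E[r] = 1.2639, γ^t·E[r] = 1.137500, running G = 2.804167
t=2: π = [0.2002, 0.2106, 0.1019, 0.2153, 0.2720], E[r] = 1.2141, γ^t·E[r] = 0.983438, running G = 3.787604
t=3: π = [0.2048, 0.2073, 0.1013, 0.2188, 0.2678], E[r] = 1.2051, γ^t·E[r] = 0.878484, running G = 4.666089
t=4: π = [0.2049, 0.2072, 0.1016, 0.2192, 0.2671], E[r] = 1.2055, γ^t·E[r] = 0.790921, running G = 5.457009
t=5: π = [0.2048, 0.2072, 0.1016, 0.2193, 0.2671], E[r] = 1.2056, γ^t·E[r] = 0.711895, running G = 6.168904
t=6: π = [0.2048, 0.2072, 0.1016, 0.2193, 0.2671], E[r] = 1.2056, γ^t·E[r] = 0.640719, running G = 6.809623

G = 6.8096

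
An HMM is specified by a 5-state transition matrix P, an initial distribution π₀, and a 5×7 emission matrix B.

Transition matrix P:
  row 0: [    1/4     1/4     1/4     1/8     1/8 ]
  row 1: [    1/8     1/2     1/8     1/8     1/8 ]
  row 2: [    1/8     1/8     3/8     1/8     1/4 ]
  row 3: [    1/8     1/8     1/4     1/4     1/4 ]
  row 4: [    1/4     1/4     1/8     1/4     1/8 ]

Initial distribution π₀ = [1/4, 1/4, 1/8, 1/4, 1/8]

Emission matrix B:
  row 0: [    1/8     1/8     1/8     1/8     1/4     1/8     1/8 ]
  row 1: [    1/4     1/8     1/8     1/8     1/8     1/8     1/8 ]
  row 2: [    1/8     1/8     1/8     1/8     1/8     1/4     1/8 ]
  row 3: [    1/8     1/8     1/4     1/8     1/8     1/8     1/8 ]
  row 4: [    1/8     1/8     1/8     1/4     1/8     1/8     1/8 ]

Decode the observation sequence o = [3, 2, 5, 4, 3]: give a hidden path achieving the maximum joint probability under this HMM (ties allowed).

path = [1, 1, 1, 1, 1]

t=0: δ = [3.125e-02, 3.125e-02, 1.562e-02, 3.125e-02, 3.125e-02]  (obs o_0=3)
t=1: δ = [9.766e-04, 1.953e-03, 9.766e-04, 1.953e-03, 9.766e-04]  ψ = [0, 1, 0, 3, 3]  (obs o_1=2)
t=2: δ = [3.052e-05, 1.221e-04, 1.221e-04, 6.104e-05, 6.104e-05]  ψ = [0, 1, 3, 3, 3]  (obs o_2=5)
t=3: δ = [3.815e-06, 7.629e-06, 5.722e-06, 1.907e-06, 3.815e-06]  ψ = [1, 1, 2, 1, 2]  (obs o_3=4)
t=4: δ = [1.192e-07, 4.768e-07, 2.682e-07, 1.192e-07, 3.576e-07]  ψ = [0, 1, 2, 1, 2]  (obs o_4=3)
backtrack: best end state = 1; path = [1, 1, 1, 1, 1]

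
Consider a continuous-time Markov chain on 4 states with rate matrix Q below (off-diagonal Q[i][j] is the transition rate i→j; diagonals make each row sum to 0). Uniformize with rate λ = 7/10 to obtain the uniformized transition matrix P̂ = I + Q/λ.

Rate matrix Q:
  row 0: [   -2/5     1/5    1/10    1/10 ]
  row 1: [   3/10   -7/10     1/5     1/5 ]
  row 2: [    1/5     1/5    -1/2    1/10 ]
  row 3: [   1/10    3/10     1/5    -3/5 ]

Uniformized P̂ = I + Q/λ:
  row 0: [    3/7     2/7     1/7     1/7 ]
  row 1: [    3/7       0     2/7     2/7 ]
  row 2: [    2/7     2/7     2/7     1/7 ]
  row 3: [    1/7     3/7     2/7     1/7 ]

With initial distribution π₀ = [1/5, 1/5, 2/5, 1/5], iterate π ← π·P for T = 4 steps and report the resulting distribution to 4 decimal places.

t=0: π = [0.2000, 0.2000, 0.4000, 0.2000]
t=1: π = [0.3143, 0.2571, 0.2571, 0.1714]
t=2: π = [0.3429, 0.2367, 0.2408, 0.1796]
t=3: π = [0.3429, 0.2437, 0.2367, 0.1767]
t=4: π = [0.3443, 0.2413, 0.2367, 0.1777]

π = [0.3443, 0.2413, 0.2367, 0.1777]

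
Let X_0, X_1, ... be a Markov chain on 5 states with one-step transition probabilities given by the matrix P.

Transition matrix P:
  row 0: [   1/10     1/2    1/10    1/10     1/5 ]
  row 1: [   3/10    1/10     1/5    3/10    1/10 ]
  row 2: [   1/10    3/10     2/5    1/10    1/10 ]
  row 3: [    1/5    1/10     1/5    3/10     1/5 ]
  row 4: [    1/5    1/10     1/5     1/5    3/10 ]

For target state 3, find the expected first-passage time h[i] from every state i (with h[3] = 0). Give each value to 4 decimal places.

First-step conditioning: h[3] = 0; for i ≠ 3, h[i] = 1 + Σ_k P[i][k]·h[k].
  h[0] = 1 + 1/10·h[0] + 1/2·h[1] + 1/10·h[2] + 1/5·h[4]
  h[1] = 1 + 3/10·h[0] + 1/10·h[1] + 1/5·h[2] + 1/10·h[4]
  h[2] = 1 + 1/10·h[0] + 3/10·h[1] + 2/5·h[2] + 1/10·h[4]
  h[4] = 1 + 1/5·h[0] + 1/10·h[1] + 1/5·h[2] + 3/10·h[4]
Solving the 4×4 linear system over states ≠ 3 gives exactly h = [110/19, 5, 115/19, 0, 105/19] (h[3] = 0 is the target).

h = [5.7895, 5.0000, 6.0526, 0.0000, 5.5263]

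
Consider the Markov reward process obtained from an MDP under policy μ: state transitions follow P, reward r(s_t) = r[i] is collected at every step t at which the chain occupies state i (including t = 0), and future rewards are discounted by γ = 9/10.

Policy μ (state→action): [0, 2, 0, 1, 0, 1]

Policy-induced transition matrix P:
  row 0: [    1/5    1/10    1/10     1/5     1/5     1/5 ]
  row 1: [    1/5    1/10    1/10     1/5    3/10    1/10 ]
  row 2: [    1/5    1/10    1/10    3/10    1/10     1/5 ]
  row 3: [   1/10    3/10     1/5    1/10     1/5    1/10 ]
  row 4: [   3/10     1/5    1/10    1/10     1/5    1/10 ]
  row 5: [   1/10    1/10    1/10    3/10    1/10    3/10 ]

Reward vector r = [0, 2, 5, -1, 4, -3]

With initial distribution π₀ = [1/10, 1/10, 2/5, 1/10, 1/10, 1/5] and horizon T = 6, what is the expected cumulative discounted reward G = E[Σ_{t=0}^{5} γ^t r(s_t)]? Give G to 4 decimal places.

G = 5.1730

t=0: π = [0.1000, 0.1000, 0.4000, 0.1000, 0.1000, 0.2000], E[r] = 1.9000, γ^t·E[r] = 1.900000, running G = 1.900000
t=1: π = [0.1800, 0.1300, 0.1100, 0.2400, 0.1500, 0.1900], E[r] = 0.6000, γ^t·E[r] = 0.540000, running G = 2.440000
t=2: π = [0.1720, 0.1630, 0.1240, 0.1910, 0.1830, 0.1670], E[r] = 0.9860, γ^t·E[r] = 0.798660, running G = 3.238660
t=3: π = [0.1825, 0.1565, 0.1191, 0.1917, 0.1872, 0.1630], E[r] = 0.9766, γ^t·E[r] = 0.711941, running G = 3.950601
t=4: π = [0.1833, 0.1571, 0.1192, 0.1903, 0.1874, 0.1628], E[r] = 0.9811, γ^t·E[r] = 0.643719, running G = 4.594321
t=5: π = [0.1834, 0.1568, 0.1190, 0.1904, 0.1875, 0.1628], E[r] = 0.9800, γ^t·E[r] = 0.578697, running G = 5.173018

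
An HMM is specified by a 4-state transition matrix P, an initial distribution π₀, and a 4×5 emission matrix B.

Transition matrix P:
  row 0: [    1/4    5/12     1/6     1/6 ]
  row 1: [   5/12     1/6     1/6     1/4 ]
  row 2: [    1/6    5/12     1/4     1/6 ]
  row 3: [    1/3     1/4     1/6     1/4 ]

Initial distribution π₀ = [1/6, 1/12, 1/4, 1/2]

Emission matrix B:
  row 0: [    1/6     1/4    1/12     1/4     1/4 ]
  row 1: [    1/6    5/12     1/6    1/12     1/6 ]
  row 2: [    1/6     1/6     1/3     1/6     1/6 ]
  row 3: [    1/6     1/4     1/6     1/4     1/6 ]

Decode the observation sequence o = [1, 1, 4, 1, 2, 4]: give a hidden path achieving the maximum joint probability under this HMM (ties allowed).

t=0: δ = [4.167e-02, 3.472e-02, 4.167e-02, 1.250e-01]  (obs o_0=1)
t=1: δ = [1.042e-02, 1.302e-02, 3.472e-03, 7.812e-03]  ψ = [3, 3, 3, 3]  (obs o_1=1)
t=2: δ = [1.356e-03, 7.234e-04, 3.617e-04, 5.425e-04]  ψ = [1, 0, 1, 1]  (obs o_2=4)
t=3: δ = [8.477e-05, 2.355e-04, 3.768e-05, 5.651e-05]  ψ = [0, 0, 0, 0]  (obs o_3=1)
t=4: δ = [8.176e-06, 6.541e-06, 1.308e-05, 9.811e-06]  ψ = [1, 1, 1, 1]  (obs o_4=2)
t=5: δ = [8.176e-07, 9.085e-07, 5.451e-07, 4.088e-07]  ψ = [3, 2, 2, 3]  (obs o_5=4)
backtrack: best end state = 1; path = [3, 1, 0, 1, 2, 1]

path = [3, 1, 0, 1, 2, 1]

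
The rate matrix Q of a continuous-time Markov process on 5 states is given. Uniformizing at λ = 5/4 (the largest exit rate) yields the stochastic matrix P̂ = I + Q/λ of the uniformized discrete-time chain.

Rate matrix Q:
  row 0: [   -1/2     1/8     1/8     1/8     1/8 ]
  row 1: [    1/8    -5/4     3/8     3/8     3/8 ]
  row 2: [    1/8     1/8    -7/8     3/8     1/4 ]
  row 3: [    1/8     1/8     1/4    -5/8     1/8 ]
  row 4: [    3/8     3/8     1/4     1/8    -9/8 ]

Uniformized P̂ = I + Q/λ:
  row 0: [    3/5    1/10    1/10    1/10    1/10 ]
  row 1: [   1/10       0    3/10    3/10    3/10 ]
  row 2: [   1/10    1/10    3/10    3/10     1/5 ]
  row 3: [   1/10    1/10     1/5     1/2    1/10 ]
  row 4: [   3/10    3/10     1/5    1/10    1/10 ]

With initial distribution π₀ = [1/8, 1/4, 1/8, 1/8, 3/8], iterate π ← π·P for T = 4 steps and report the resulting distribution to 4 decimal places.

π = [0.2570, 0.1171, 0.2071, 0.2743, 0.1446]

t=0: π = [0.1250, 0.2500, 0.1250, 0.1250, 0.3750]
t=1: π = [0.2375, 0.1500, 0.2250, 0.2250, 0.1625]
t=2: π = [0.2513, 0.1175, 0.2138, 0.2650, 0.1525]
t=3: π = [0.2561, 0.1188, 0.2080, 0.2723, 0.1449]
t=4: π = [0.2570, 0.1171, 0.2071, 0.2743, 0.1446]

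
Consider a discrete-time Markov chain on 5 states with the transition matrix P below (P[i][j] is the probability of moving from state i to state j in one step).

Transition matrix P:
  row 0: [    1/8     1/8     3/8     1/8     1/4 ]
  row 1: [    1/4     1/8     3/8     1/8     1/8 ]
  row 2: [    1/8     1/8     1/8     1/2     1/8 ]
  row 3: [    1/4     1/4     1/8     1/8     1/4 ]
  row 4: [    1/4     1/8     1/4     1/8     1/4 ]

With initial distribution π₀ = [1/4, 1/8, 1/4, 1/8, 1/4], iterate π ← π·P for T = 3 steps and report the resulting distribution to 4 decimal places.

t=0: π = [0.2500, 0.1250, 0.2500, 0.1250, 0.2500]
t=1: π = [0.1875, 0.1406, 0.2500, 0.2188, 0.2031]
t=2: π = [0.1953, 0.1523, 0.2324, 0.2188, 0.2012]
t=3: π = [0.1965, 0.1523, 0.2371, 0.2122, 0.2019]

π = [0.1965, 0.1523, 0.2371, 0.2122, 0.2019]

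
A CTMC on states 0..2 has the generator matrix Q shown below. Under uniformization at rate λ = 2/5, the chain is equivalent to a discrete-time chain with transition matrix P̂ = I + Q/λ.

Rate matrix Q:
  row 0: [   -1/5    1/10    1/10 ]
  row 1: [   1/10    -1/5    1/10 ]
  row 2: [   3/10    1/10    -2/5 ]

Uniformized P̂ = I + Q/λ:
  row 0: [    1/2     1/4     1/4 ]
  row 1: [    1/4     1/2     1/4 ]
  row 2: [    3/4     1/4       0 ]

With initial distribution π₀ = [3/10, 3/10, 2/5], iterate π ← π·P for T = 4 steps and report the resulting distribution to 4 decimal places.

t=0: π = [0.3000, 0.3000, 0.4000]
t=1: π = [0.5250, 0.3250, 0.1500]
t=2: π = [0.4563, 0.3313, 0.2125]
t=3: π = [0.4703, 0.3328, 0.1969]
t=4: π = [0.4660, 0.3332, 0.2008]

π = [0.4660, 0.3332, 0.2008]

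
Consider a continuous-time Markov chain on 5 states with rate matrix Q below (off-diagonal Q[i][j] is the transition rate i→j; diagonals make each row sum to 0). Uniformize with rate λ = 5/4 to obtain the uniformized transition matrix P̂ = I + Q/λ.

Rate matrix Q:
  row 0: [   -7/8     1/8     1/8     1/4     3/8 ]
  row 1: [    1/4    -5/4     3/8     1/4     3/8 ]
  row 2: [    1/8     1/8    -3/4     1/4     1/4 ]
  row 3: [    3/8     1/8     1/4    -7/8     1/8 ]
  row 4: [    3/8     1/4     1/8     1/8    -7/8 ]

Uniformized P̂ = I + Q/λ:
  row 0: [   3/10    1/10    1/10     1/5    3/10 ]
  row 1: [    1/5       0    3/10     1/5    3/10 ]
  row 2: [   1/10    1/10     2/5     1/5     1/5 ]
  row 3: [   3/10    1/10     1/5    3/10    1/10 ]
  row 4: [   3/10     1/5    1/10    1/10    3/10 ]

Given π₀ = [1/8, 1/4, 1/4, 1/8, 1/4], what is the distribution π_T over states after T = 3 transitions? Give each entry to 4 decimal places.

t=0: π = [0.1250, 0.2500, 0.2500, 0.1250, 0.2500]
t=1: π = [0.2250, 0.1000, 0.2375, 0.1875, 0.2500]
t=2: π = [0.2425, 0.1150, 0.2100, 0.1938, 0.2388]
t=3: π = [0.2465, 0.1124, 0.2054, 0.1955, 0.2403]

π = [0.2465, 0.1124, 0.2054, 0.1955, 0.2403]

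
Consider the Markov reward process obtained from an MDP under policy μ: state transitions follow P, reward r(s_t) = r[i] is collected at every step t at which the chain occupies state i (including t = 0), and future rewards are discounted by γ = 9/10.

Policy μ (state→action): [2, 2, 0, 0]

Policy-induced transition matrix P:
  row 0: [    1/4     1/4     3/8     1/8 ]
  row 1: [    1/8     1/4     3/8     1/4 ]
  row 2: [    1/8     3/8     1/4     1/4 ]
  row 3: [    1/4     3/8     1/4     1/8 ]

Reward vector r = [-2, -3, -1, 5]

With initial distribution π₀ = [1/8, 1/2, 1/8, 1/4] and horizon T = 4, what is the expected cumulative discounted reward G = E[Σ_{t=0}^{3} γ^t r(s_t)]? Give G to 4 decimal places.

t=0: π = [0.1250, 0.5000, 0.1250, 0.2500], E[r] = -0.6250, γ^t·E[r] = -0.625000, running G = -0.625000
t=1: π = [0.1719, 0.2969, 0.3281, 0.2031], E[r] = -0.5469, γ^t·E[r] = -0.492188, running G = -1.117188
t=2: π = [0.1719, 0.3164, 0.3086, 0.2031], E[r] = -0.5859, γ^t·E[r] = -0.474609, running G = -1.591797
t=3: π = [0.1719, 0.3140, 0.3110, 0.2031], E[r] = -0.5811, γ^t·E[r] = -0.423589, running G = -2.015386

G = -2.0154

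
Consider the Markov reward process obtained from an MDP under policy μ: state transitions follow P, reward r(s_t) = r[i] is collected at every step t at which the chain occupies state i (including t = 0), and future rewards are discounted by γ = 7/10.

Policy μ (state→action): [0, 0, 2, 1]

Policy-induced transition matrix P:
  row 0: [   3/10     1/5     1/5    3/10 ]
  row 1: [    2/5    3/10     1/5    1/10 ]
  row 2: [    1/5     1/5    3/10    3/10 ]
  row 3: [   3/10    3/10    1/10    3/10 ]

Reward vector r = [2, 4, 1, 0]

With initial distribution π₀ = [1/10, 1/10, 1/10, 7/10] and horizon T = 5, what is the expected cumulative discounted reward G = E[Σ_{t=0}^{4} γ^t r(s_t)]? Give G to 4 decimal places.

t=0: π = [0.1000, 0.1000, 0.1000, 0.7000], E[r] = 0.7000, γ^t·E[r] = 0.700000, running G = 0.700000
t=1: π = [0.3000, 0.2800, 0.1400, 0.2800], E[r] = 1.8600, γ^t·E[r] = 1.302000, running G = 2.002000
t=2: π = [0.3140, 0.2560, 0.1860, 0.2440], E[r] = 1.8380, γ^t·E[r] = 0.900620, running G = 2.902620
t=3: π = [0.3070, 0.2500, 0.1942, 0.2488], E[r] = 1.8082, γ^t·E[r] = 0.620213, running G = 3.522833
t=4: π = [0.3056, 0.2499, 0.1945, 0.2500], E[r] = 1.8052, γ^t·E[r] = 0.433433, running G = 3.956266

G = 3.9563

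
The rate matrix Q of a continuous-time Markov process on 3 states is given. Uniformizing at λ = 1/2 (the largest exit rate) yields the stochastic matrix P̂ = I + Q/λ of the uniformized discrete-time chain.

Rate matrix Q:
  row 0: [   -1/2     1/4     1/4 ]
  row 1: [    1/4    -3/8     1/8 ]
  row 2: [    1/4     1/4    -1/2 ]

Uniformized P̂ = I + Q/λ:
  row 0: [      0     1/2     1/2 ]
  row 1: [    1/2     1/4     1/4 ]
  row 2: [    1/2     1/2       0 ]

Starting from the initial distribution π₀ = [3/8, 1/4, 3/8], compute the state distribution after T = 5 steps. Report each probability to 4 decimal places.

t=0: π = [0.3750, 0.2500, 0.3750]
t=1: π = [0.3125, 0.4375, 0.2500]
t=2: π = [0.3438, 0.3906, 0.2656]
t=3: π = [0.3281, 0.4023, 0.2695]
t=4: π = [0.3359, 0.3994, 0.2646]
t=5: π = [0.3320, 0.4001, 0.2678]

π = [0.3320, 0.4001, 0.2678]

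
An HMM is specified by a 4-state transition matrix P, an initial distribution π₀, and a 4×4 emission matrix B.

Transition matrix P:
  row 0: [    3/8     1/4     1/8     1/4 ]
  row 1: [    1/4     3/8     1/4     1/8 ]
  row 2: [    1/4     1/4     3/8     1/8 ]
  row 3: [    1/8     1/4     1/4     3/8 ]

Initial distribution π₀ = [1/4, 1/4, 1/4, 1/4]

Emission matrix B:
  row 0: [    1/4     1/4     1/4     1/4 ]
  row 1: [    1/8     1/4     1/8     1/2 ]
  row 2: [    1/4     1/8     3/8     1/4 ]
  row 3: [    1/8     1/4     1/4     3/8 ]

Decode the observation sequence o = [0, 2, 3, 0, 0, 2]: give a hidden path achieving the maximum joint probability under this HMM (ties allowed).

t=0: δ = [6.250e-02, 3.125e-02, 6.250e-02, 3.125e-02]  (obs o_0=0)
t=1: δ = [5.859e-03, 1.953e-03, 8.789e-03, 3.906e-03]  ψ = [0, 0, 2, 0]  (obs o_1=2)
t=2: δ = [5.493e-04, 1.099e-03, 8.240e-04, 5.493e-04]  ψ = [0, 2, 2, 0]  (obs o_2=3)
t=3: δ = [6.866e-05, 5.150e-05, 7.725e-05, 2.575e-05]  ψ = [1, 1, 2, 3]  (obs o_3=0)
t=4: δ = [6.437e-06, 2.414e-06, 7.242e-06, 2.146e-06]  ψ = [0, 1, 2, 0]  (obs o_4=0)
t=5: δ = [6.035e-07, 2.263e-07, 1.018e-06, 4.023e-07]  ψ = [0, 2, 2, 0]  (obs o_5=2)
backtrack: best end state = 2; path = [2, 2, 2, 2, 2, 2]

path = [2, 2, 2, 2, 2, 2]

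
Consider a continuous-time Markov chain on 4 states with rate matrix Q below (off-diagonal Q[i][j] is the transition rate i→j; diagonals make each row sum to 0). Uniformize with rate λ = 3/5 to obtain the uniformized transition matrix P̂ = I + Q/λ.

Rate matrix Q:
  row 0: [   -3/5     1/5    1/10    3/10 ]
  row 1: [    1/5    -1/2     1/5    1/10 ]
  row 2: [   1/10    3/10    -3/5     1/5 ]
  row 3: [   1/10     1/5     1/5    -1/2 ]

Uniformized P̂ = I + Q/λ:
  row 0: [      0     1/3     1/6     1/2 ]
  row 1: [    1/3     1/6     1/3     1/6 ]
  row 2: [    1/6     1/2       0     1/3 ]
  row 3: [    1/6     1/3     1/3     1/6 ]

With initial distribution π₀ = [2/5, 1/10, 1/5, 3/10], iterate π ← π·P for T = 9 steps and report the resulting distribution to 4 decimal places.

π = [0.1883, 0.3181, 0.2264, 0.2672]

t=0: π = [0.4000, 0.1000, 0.2000, 0.3000]
t=1: π = [0.1167, 0.3500, 0.2000, 0.3333]
t=2: π = [0.2056, 0.3083, 0.2472, 0.2389]
t=3: π = [0.1838, 0.3231, 0.2167, 0.2764]
t=4: π = [0.1899, 0.3156, 0.2305, 0.2640]
t=5: π = [0.1876, 0.3191, 0.2249, 0.2684]
t=6: π = [0.1886, 0.3176, 0.2271, 0.2667]
t=7: π = [0.1882, 0.3182, 0.2262, 0.2674]
t=8: π = [0.1883, 0.3180, 0.2266, 0.2671]
t=9: π = [0.1883, 0.3181, 0.2264, 0.2672]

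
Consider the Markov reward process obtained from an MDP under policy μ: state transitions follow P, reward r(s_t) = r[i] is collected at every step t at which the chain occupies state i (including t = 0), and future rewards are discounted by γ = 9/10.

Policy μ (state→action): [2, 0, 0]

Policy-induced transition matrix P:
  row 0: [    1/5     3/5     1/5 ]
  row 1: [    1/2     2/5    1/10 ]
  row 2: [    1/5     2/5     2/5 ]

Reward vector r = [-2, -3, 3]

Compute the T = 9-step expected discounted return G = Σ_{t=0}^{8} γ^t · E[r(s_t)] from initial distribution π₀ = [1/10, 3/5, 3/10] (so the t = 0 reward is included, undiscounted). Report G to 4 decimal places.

t=0: π = [0.1000, 0.6000, 0.3000], E[r] = -1.1000, γ^t·E[r] = -1.100000, running G = -1.100000
t=1: π = [0.3800, 0.4200, 0.2000], E[r] = -1.4200, γ^t·E[r] = -1.278000, running G = -2.378000
t=2: π = [0.3260, 0.4760, 0.1980], E[r] = -1.4860, γ^t·E[r] = -1.203660, running G = -3.581660
t=3: π = [0.3428, 0.4652, 0.1920], E[r] = -1.5052, γ^t·E[r] = -1.097291, running G = -4.678951
t=4: π = [0.3396, 0.4686, 0.1919], E[r] = -1.5092, γ^t·E[r] = -0.990160, running G = -5.669111
t=5: π = [0.3406, 0.4679, 0.1915], E[r] = -1.5103, γ^t·E[r] = -0.891824, running G = -6.560935
t=6: π = [0.3404, 0.4681, 0.1915], E[r] = -1.5105, γ^t·E[r] = -0.802768, running G = -7.363703
t=7: π = [0.3404, 0.4681, 0.1915], E[r] = -1.5106, γ^t·E[r] = -0.722524, running G = -8.086227
t=8: π = [0.3404, 0.4681, 0.1915], E[r] = -1.5106, γ^t·E[r] = -0.650278, running G = -8.736505

G = -8.7365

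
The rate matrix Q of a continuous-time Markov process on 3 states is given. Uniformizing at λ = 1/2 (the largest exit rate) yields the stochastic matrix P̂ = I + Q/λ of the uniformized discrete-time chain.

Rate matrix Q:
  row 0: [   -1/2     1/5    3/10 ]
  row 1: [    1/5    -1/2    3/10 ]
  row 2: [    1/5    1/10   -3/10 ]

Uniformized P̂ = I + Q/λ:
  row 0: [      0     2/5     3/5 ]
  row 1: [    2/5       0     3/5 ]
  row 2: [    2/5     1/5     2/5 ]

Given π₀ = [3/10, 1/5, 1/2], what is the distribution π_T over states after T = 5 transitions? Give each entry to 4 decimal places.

t=0: π = [0.3000, 0.2000, 0.5000]
t=1: π = [0.2800, 0.2200, 0.5000]
t=2: π = [0.2880, 0.2120, 0.5000]
t=3: π = [0.2848, 0.2152, 0.5000]
t=4: π = [0.2861, 0.2139, 0.5000]
t=5: π = [0.2856, 0.2144, 0.5000]

π = [0.2856, 0.2144, 0.5000]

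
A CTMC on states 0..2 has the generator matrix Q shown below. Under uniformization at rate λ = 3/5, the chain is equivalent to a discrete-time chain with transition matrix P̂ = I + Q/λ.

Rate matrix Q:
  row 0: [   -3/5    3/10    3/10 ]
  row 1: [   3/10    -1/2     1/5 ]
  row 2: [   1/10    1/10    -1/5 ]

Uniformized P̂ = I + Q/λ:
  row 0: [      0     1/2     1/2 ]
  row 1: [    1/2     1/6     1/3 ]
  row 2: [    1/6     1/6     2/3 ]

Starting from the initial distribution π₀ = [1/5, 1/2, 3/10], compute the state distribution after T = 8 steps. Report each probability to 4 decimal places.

π = [0.2104, 0.2370, 0.5527]

t=0: π = [0.2000, 0.5000, 0.3000]
t=1: π = [0.3000, 0.2333, 0.4667]
t=2: π = [0.1944, 0.2667, 0.5389]
t=3: π = [0.2231, 0.2315, 0.5454]
t=4: π = [0.2066, 0.2410, 0.5523]
t=5: π = [0.2126, 0.2355, 0.5519]
t=6: π = [0.2098, 0.2375, 0.5527]
t=7: π = [0.2109, 0.2366, 0.5525]
t=8: π = [0.2104, 0.2370, 0.5527]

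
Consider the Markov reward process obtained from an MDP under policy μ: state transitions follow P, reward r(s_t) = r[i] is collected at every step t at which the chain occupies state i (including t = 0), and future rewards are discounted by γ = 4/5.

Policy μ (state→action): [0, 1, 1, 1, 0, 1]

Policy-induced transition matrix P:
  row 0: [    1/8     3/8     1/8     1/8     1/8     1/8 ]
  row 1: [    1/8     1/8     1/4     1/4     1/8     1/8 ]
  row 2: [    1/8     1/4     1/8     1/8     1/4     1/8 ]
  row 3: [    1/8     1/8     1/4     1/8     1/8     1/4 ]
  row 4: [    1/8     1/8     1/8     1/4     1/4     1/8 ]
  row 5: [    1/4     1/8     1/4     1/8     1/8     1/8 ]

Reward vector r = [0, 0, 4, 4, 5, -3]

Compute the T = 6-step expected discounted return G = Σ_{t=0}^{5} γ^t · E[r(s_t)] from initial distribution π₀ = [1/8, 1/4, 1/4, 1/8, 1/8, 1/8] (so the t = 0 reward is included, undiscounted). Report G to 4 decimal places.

G = 6.7217

t=0: π = [0.1250, 0.2500, 0.2500, 0.1250, 0.1250, 0.1250], E[r] = 1.7500, γ^t·E[r] = 1.750000, running G = 1.750000
t=1: π = [0.1406, 0.1875, 0.1875, 0.1719, 0.1719, 0.1406], E[r] = 1.8750, γ^t·E[r] = 1.500000, running G = 3.250000
t=2: π = [0.1426, 0.1836, 0.1875, 0.1699, 0.1699, 0.1465], E[r] = 1.8398, γ^t·E[r] = 1.177500, running G = 4.427500
t=3: π = [0.1433, 0.1841, 0.1875, 0.1692, 0.1697, 0.1462], E[r] = 1.8364, γ^t·E[r] = 0.940250, running G = 5.367750
t=4: π = [0.1433, 0.1843, 0.1874, 0.1692, 0.1696, 0.1461], E[r] = 1.8364, γ^t·E[r] = 0.752200, running G = 6.119950
t=5: π = [0.1433, 0.1842, 0.1875, 0.1692, 0.1696, 0.1462], E[r] = 1.8365, γ^t·E[r] = 0.601783, running G = 6.721733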